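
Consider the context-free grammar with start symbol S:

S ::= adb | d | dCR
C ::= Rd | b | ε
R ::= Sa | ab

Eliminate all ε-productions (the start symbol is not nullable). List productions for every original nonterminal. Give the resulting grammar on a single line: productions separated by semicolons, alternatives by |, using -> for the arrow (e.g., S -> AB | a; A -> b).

S -> d | dR | adb | dCR; C -> b | Rd; R -> Sa | ab

Nullable set: {C}.
S -> dCR: C nullable, giving dCR | dR.
Drop C -> ε.
Unchanged (no nullable symbols): S -> adb; S -> d; C -> Rd; C -> b; R -> Sa; R -> ab.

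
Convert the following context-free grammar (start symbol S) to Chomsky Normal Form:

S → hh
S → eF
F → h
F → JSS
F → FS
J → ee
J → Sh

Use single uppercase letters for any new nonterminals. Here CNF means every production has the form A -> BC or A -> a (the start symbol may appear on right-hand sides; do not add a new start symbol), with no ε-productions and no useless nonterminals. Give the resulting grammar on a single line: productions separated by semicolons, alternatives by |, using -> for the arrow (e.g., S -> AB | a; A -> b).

No ε-productions.
No unit productions to eliminate.
TERM: introduce B -> e, A -> h and substitute in every rule of length ≥2.
BIN: F -> JSS becomes F -> JC, C -> SS.

S -> AA | BF; A -> h; B -> e; C -> SS; F -> h | FS | JC; J -> BB | SA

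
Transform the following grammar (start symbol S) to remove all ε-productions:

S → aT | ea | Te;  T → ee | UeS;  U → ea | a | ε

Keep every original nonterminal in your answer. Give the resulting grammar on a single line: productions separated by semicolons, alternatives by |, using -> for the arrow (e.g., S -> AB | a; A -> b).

Nullable set: {U}.
T -> UeS: U nullable, giving UeS | eS.
Drop U -> ε.
Unchanged (no nullable symbols): S -> Te; S -> aT; S -> ea; T -> ee; U -> a; U -> ea.

S -> Te | aT | ea; T -> eS | ee | UeS; U -> a | ea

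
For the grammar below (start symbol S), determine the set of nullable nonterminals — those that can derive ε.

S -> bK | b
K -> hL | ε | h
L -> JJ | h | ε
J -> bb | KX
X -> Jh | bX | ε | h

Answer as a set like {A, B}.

Directly nullable (have an ε-rule): {K, L, X}.
J is nullable via J -> KX (every symbol on the right is already known nullable).
Not nullable: S — each has a terminal in every rule's right-hand side or depends on a non-nullable symbol.

{J, K, L, X}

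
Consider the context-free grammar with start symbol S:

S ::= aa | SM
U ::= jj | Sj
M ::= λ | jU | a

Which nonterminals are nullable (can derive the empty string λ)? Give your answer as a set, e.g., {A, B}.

{M}

Directly nullable (have an ε-rule): {M}.
Not nullable: S, U — each has a terminal in every rule's right-hand side or depends on a non-nullable symbol.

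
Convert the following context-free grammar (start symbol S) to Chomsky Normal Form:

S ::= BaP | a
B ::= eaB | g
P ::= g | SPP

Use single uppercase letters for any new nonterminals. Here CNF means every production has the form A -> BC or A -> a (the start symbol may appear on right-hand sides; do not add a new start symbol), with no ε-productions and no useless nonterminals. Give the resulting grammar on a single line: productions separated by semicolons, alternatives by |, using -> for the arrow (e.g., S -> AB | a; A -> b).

No ε-productions.
No unit productions to eliminate.
TERM: introduce C -> a, A -> e and substitute in every rule of length ≥2.
BIN: B -> ACB becomes B -> AD, D -> CB; P -> SPP becomes P -> SE, E -> PP; S -> BCP becomes S -> BF, F -> CP.

S -> a | BF; A -> e; B -> g | AD; C -> a; D -> CB; E -> PP; F -> CP; P -> g | SE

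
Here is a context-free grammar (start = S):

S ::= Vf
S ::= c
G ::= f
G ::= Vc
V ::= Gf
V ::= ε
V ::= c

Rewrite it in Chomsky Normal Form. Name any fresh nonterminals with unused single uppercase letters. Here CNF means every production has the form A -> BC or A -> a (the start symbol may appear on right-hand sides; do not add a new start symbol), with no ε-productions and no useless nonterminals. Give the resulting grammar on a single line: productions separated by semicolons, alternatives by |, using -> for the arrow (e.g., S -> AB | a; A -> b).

Nullable: {V}; after ε-elimination: S -> c | f | Vf; G -> c | f | Vc; V -> c | Gf.
No unit productions to eliminate.
TERM: introduce A -> c, B -> f and substitute in every rule of length ≥2.

S -> c | f | VB; A -> c; B -> f; G -> c | f | VA; V -> c | GB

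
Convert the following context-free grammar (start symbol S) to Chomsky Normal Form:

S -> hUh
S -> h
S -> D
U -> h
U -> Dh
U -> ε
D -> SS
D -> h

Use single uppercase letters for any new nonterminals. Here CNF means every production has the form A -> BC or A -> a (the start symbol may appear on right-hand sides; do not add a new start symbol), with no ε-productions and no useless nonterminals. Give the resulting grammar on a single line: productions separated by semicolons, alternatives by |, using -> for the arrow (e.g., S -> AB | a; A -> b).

Nullable: {U}; after ε-elimination: S -> D | h | hh | hUh; D -> h | SS; U -> h | Dh.
After unit-elimination: S -> h | SS | hh | hUh; D -> h | SS; U -> h | Dh.
TERM: introduce A -> h and substitute in every rule of length ≥2.
BIN: S -> AUA becomes S -> AB, B -> UA.

S -> h | AA | AB | SS; A -> h; B -> UA; D -> h | SS; U -> h | DA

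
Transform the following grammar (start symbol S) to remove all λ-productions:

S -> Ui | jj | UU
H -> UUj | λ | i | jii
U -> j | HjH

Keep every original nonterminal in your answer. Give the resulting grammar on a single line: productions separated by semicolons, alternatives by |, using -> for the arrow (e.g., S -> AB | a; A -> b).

Nullable set: {H}.
Drop H -> λ.
U -> HjH: H, H nullable, giving Hj | HjH | j | jH.
Unchanged (no nullable symbols): S -> UU; S -> Ui; S -> jj; H -> UUj; H -> i; H -> jii; U -> j.

S -> UU | Ui | jj; H -> i | UUj | jii; U -> j | Hj | jH | HjH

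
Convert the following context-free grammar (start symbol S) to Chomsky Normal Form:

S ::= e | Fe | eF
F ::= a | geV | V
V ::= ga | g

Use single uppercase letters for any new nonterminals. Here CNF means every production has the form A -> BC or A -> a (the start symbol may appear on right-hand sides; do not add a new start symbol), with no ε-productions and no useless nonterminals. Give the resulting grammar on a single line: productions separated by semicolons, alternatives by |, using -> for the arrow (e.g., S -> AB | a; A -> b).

S -> e | CF | FC; A -> g; B -> a; C -> e; D -> CV; F -> a | g | AB | AD; V -> g | AB

No ε-productions.
After unit-elimination: S -> e | Fe | eF; F -> a | g | ga | geV; V -> g | ga.
TERM: introduce B -> a, C -> e, A -> g and substitute in every rule of length ≥2.
BIN: F -> ACV becomes F -> AD, D -> CV.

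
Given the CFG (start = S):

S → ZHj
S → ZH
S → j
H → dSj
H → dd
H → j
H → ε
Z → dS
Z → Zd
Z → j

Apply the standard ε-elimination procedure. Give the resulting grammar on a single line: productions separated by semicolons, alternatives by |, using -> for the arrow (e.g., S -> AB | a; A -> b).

S -> Z | j | ZH | Zj | ZHj; H -> j | dd | dSj; Z -> j | Zd | dS

Nullable set: {H}.
S -> ZH: H nullable, giving Z | ZH.
S -> ZHj: H nullable, giving ZHj | Zj.
Drop H -> ε.
Unchanged (no nullable symbols): S -> j; H -> dSj; H -> dd; H -> j; Z -> Zd; Z -> dS; Z -> j.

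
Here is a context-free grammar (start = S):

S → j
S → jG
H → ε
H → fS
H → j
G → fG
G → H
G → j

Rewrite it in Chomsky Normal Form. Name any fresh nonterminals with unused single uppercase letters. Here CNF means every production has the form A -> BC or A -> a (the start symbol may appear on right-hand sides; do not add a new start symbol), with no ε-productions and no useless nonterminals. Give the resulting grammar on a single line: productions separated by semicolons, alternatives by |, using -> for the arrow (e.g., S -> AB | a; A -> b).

S -> j | BG; A -> f; B -> j; G -> f | j | AG | AS

Nullable: {G, H}; after ε-elimination: S -> j | jG; G -> H | f | j | fG; H -> j | fS.
After unit-elimination: S -> j | jG; G -> f | j | fG | fS; H -> j | fS.
TERM: introduce A -> f, B -> j and substitute in every rule of length ≥2.
Drop unreachable/unproductive: H.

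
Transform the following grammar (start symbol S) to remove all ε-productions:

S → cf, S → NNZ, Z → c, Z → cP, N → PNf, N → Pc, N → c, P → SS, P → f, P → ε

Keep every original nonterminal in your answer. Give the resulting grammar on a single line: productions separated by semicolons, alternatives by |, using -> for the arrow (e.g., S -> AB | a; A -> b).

Nullable set: {P}.
N -> PNf: P nullable, giving Nf | PNf.
N -> Pc: P nullable, giving Pc | c.
Drop P -> ε.
Z -> cP: P nullable, giving c | cP.
Unchanged (no nullable symbols): S -> NNZ; S -> cf; N -> c; P -> SS; P -> f; Z -> c.

S -> cf | NNZ; N -> c | Nf | Pc | PNf; P -> f | SS; Z -> c | cP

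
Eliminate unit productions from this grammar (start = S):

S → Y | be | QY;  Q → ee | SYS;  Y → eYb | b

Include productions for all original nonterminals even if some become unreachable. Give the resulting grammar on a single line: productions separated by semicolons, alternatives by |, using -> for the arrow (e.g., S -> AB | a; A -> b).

Unit productions: S->Y.
Unit pairs (A ⇒* B via units): (S,Y).
S: inherits non-unit rules of {S, Y} → QY | b | be | eYb.
Q: inherits non-unit rules of {Q} → SYS | ee.
Y: inherits non-unit rules of {Y} → b | eYb.

S -> b | QY | be | eYb; Q -> ee | SYS; Y -> b | eYb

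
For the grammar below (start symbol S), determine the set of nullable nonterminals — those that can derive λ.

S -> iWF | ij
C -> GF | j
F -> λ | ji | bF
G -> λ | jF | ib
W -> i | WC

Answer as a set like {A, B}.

{C, F, G}

Directly nullable (have an ε-rule): {F, G}.
C is nullable via C -> GF (every symbol on the right is already known nullable).
Not nullable: S, W — each has a terminal in every rule's right-hand side or depends on a non-nullable symbol.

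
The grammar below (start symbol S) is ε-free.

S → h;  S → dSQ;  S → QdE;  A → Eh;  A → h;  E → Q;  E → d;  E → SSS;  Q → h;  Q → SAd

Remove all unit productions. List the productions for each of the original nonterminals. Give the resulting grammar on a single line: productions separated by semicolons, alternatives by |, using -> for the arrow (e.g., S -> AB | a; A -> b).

S -> h | QdE | dSQ; A -> h | Eh; E -> d | h | SAd | SSS; Q -> h | SAd

Unit productions: E->Q.
Unit pairs (A ⇒* B via units): (E,Q).
S: inherits non-unit rules of {S} → QdE | dSQ | h.
A: inherits non-unit rules of {A} → Eh | h.
E: inherits non-unit rules of {E, Q} → SAd | SSS | d | h.
Q: inherits non-unit rules of {Q} → SAd | h.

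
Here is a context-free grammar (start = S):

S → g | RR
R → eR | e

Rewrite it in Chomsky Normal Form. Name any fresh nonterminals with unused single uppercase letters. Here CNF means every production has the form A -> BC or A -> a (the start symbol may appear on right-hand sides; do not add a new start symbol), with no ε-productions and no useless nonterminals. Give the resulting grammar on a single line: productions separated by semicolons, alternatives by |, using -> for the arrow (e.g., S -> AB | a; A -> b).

S -> g | RR; A -> e; R -> e | AR

No ε-productions.
No unit productions to eliminate.
TERM: introduce A -> e and substitute in every rule of length ≥2.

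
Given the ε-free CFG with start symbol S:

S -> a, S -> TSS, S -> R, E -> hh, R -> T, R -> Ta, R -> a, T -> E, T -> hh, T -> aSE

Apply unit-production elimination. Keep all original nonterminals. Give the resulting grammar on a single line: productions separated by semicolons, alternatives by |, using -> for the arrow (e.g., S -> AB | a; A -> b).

S -> a | Ta | hh | TSS | aSE; E -> hh; R -> a | Ta | hh | aSE; T -> hh | aSE

Unit productions: R->T, S->R, T->E.
Unit pairs (A ⇒* B via units): (R,E), (R,T), (S,E), (S,R), (S,T), (T,E).
S: inherits non-unit rules of {E, R, S, T} → TSS | Ta | a | aSE | hh.
E: inherits non-unit rules of {E} → hh.
R: inherits non-unit rules of {E, R, T} → Ta | a | aSE | hh.
T: inherits non-unit rules of {E, T} → aSE | hh.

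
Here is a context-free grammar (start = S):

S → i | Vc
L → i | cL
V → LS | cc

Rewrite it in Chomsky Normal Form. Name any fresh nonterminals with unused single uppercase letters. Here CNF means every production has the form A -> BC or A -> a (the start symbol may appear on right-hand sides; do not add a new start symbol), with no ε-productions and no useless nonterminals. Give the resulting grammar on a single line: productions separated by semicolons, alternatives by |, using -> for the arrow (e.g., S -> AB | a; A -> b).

No ε-productions.
No unit productions to eliminate.
TERM: introduce A -> c and substitute in every rule of length ≥2.

S -> i | VA; A -> c; L -> i | AL; V -> AA | LS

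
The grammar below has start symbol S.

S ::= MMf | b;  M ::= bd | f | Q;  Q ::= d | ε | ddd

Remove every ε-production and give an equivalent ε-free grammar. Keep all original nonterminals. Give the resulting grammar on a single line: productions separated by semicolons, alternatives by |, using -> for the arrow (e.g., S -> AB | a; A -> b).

S -> b | f | Mf | MMf; M -> Q | f | bd; Q -> d | ddd

Nullable set: {M, Q}.
S -> MMf: M, M nullable, giving MMf | Mf | f.
M -> Q: Q nullable, giving Q.
Drop Q -> ε.
Unchanged (no nullable symbols): S -> b; M -> bd; M -> f; Q -> d; Q -> ddd.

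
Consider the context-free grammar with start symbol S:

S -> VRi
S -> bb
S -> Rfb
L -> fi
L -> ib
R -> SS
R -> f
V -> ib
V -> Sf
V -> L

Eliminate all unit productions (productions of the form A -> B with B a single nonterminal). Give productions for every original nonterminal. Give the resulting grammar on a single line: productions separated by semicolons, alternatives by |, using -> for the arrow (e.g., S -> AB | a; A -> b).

S -> bb | Rfb | VRi; L -> fi | ib; R -> f | SS; V -> Sf | fi | ib

Unit productions: V->L.
Unit pairs (A ⇒* B via units): (V,L).
S: inherits non-unit rules of {S} → Rfb | VRi | bb.
L: inherits non-unit rules of {L} → fi | ib.
R: inherits non-unit rules of {R} → SS | f.
V: inherits non-unit rules of {L, V} → Sf | fi | ib.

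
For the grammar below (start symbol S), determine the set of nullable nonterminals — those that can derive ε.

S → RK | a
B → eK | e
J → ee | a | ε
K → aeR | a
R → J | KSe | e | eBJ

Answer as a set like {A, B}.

Directly nullable (have an ε-rule): {J}.
R is nullable via R -> J (every symbol on the right is already known nullable).
Not nullable: B, K, S — each has a terminal in every rule's right-hand side or depends on a non-nullable symbol.

{J, R}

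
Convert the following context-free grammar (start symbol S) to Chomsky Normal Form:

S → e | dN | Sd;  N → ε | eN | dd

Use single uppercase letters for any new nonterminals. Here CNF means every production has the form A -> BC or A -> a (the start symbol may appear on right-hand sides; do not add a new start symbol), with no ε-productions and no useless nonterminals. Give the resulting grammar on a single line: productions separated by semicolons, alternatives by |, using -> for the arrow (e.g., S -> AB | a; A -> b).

S -> d | e | AN | SA; A -> d; B -> e; N -> e | AA | BN

Nullable: {N}; after ε-elimination: S -> d | e | Sd | dN; N -> e | dd | eN.
No unit productions to eliminate.
TERM: introduce A -> d, B -> e and substitute in every rule of length ≥2.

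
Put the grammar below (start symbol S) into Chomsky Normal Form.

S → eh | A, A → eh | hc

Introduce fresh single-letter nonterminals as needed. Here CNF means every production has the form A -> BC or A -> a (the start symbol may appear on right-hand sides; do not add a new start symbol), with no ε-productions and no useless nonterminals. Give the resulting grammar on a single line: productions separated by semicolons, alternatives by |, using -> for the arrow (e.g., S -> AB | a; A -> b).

No ε-productions.
After unit-elimination: S -> eh | hc; A -> eh | hc.
TERM: introduce D -> c, B -> e, C -> h and substitute in every rule of length ≥2.
Drop unreachable/unproductive: A.

S -> BC | CD; B -> e; C -> h; D -> c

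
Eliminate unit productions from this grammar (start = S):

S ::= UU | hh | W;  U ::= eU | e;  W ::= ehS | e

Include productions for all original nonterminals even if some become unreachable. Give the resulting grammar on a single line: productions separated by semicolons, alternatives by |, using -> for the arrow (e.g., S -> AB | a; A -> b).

S -> e | UU | hh | ehS; U -> e | eU; W -> e | ehS

Unit productions: S->W.
Unit pairs (A ⇒* B via units): (S,W).
S: inherits non-unit rules of {S, W} → UU | e | ehS | hh.
U: inherits non-unit rules of {U} → e | eU.
W: inherits non-unit rules of {W} → e | ehS.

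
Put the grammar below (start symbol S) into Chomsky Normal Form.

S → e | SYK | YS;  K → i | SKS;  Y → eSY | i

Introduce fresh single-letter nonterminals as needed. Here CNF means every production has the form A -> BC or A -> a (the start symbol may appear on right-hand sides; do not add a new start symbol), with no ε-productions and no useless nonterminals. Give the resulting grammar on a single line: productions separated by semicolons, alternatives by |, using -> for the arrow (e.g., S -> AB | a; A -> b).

No ε-productions.
No unit productions to eliminate.
TERM: introduce A -> e and substitute in every rule of length ≥2.
BIN: K -> SKS becomes K -> SB, B -> KS; S -> SYK becomes S -> SC, C -> YK; Y -> ASY becomes Y -> AD, D -> SY.

S -> e | SC | YS; A -> e; B -> KS; C -> YK; D -> SY; K -> i | SB; Y -> i | AD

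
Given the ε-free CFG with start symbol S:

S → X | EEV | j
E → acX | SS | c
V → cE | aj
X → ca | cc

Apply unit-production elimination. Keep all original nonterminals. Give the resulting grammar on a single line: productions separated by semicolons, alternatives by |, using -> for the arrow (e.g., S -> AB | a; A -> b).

Unit productions: S->X.
Unit pairs (A ⇒* B via units): (S,X).
S: inherits non-unit rules of {S, X} → EEV | ca | cc | j.
E: inherits non-unit rules of {E} → SS | acX | c.
V: inherits non-unit rules of {V} → aj | cE.
X: inherits non-unit rules of {X} → ca | cc.

S -> j | ca | cc | EEV; E -> c | SS | acX; V -> aj | cE; X -> ca | cc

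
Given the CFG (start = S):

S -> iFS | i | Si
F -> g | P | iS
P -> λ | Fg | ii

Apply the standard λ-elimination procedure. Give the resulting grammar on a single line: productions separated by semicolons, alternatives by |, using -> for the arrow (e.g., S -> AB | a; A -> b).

Nullable set: {F, P}.
S -> iFS: F nullable, giving iFS | iS.
F -> P: P nullable, giving P.
Drop P -> λ.
P -> Fg: F nullable, giving Fg | g.
Unchanged (no nullable symbols): S -> Si; S -> i; F -> g; F -> iS; P -> ii.

S -> i | Si | iS | iFS; F -> P | g | iS; P -> g | Fg | ii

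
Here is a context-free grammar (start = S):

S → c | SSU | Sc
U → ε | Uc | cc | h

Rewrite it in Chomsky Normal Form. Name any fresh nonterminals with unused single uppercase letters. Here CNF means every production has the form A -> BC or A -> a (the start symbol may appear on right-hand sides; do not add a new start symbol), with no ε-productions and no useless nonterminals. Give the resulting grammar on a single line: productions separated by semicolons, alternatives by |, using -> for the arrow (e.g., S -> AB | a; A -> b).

Nullable: {U}; after ε-elimination: S -> c | SS | Sc | SSU; U -> c | h | Uc | cc.
No unit productions to eliminate.
TERM: introduce A -> c and substitute in every rule of length ≥2.
BIN: S -> SSU becomes S -> SB, B -> SU.

S -> c | SA | SB | SS; A -> c; B -> SU; U -> c | h | AA | UA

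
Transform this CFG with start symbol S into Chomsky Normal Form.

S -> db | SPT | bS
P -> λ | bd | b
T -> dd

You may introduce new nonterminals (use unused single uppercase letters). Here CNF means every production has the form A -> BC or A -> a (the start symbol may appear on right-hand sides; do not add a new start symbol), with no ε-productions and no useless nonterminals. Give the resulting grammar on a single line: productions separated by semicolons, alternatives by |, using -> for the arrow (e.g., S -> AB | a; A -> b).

S -> AS | BA | SC | ST; A -> b; B -> d; C -> PT; P -> b | AB; T -> BB

Nullable: {P}; after ε-elimination: S -> ST | bS | db | SPT; P -> b | bd; T -> dd.
No unit productions to eliminate.
TERM: introduce A -> b, B -> d and substitute in every rule of length ≥2.
BIN: S -> SPT becomes S -> SC, C -> PT.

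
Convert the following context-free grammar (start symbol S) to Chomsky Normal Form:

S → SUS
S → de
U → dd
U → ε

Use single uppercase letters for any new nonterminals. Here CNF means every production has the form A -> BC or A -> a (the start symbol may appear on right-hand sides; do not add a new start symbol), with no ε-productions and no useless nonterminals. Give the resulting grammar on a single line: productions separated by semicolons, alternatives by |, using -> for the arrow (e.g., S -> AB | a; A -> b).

S -> AB | SC | SS; A -> d; B -> e; C -> US; U -> AA

Nullable: {U}; after ε-elimination: S -> SS | de | SUS; U -> dd.
No unit productions to eliminate.
TERM: introduce A -> d, B -> e and substitute in every rule of length ≥2.
BIN: S -> SUS becomes S -> SC, C -> US.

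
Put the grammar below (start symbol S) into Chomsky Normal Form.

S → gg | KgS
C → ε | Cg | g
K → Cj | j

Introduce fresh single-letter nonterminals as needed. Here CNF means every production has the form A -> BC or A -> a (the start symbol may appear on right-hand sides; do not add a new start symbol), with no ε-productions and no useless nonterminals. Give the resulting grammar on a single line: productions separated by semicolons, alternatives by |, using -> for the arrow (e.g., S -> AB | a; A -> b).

S -> AA | KD; A -> g; B -> j; C -> g | CA; D -> AS; K -> j | CB

Nullable: {C}; after ε-elimination: S -> gg | KgS; C -> g | Cg; K -> j | Cj.
No unit productions to eliminate.
TERM: introduce A -> g, B -> j and substitute in every rule of length ≥2.
BIN: S -> KAS becomes S -> KD, D -> AS.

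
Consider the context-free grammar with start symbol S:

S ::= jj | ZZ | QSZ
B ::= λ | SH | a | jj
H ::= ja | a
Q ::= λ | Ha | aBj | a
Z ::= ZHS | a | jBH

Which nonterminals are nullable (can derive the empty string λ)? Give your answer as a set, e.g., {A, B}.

{B, Q}

Directly nullable (have an ε-rule): {B, Q}.
Not nullable: H, S, Z — each has a terminal in every rule's right-hand side or depends on a non-nullable symbol.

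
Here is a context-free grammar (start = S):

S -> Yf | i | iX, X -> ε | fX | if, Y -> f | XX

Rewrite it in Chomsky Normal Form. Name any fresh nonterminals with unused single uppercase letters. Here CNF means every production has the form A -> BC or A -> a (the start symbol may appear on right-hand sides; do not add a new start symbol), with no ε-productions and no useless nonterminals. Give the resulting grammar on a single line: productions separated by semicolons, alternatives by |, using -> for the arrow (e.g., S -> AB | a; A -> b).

Nullable: {X, Y}; after ε-elimination: S -> f | i | Yf | iX; X -> f | fX | if; Y -> X | f | XX.
After unit-elimination: S -> f | i | Yf | iX; X -> f | fX | if; Y -> f | XX | fX | if.
TERM: introduce A -> f, B -> i and substitute in every rule of length ≥2.

S -> f | i | BX | YA; A -> f; B -> i; X -> f | AX | BA; Y -> f | AX | BA | XX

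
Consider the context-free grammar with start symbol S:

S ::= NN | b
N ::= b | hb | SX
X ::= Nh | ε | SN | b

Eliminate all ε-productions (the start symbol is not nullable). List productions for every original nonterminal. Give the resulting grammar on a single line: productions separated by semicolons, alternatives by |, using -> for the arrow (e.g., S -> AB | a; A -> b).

Nullable set: {X}.
N -> SX: X nullable, giving S | SX.
Drop X -> ε.
Unchanged (no nullable symbols): S -> NN; S -> b; N -> b; N -> hb; X -> Nh; X -> SN; X -> b.

S -> b | NN; N -> S | b | SX | hb; X -> b | Nh | SN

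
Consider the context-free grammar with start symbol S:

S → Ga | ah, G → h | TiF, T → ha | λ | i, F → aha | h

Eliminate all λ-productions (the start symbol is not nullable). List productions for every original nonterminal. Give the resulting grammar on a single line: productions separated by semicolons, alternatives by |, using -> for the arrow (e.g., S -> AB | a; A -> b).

S -> Ga | ah; F -> h | aha; G -> h | iF | TiF; T -> i | ha

Nullable set: {T}.
G -> TiF: T nullable, giving TiF | iF.
Drop T -> λ.
Unchanged (no nullable symbols): S -> Ga; S -> ah; F -> aha; F -> h; G -> h; T -> ha; T -> i.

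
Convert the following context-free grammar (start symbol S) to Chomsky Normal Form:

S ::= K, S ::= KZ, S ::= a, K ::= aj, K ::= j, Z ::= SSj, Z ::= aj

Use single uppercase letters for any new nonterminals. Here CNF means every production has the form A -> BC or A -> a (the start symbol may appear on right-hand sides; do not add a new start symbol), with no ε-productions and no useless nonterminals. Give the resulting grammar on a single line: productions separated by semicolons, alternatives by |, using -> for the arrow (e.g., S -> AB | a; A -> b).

No ε-productions.
After unit-elimination: S -> a | j | KZ | aj; K -> j | aj; Z -> aj | SSj.
TERM: introduce A -> a, B -> j and substitute in every rule of length ≥2.
BIN: Z -> SSB becomes Z -> SC, C -> SB.

S -> a | j | AB | KZ; A -> a; B -> j; C -> SB; K -> j | AB; Z -> AB | SC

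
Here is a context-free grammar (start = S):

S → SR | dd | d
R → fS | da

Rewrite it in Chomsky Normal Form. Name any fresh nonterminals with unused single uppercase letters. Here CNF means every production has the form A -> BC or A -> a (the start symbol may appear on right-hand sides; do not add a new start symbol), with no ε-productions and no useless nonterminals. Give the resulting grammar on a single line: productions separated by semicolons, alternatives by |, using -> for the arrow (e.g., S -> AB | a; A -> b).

No ε-productions.
No unit productions to eliminate.
TERM: introduce B -> a, A -> d, C -> f and substitute in every rule of length ≥2.

S -> d | AA | SR; A -> d; B -> a; C -> f; R -> AB | CS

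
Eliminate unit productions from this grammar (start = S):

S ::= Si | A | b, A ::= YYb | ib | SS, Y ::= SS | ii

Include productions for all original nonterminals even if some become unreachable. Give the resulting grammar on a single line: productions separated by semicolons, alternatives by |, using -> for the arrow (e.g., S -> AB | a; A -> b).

S -> b | SS | Si | ib | YYb; A -> SS | ib | YYb; Y -> SS | ii

Unit productions: S->A.
Unit pairs (A ⇒* B via units): (S,A).
S: inherits non-unit rules of {A, S} → SS | Si | YYb | b | ib.
A: inherits non-unit rules of {A} → SS | YYb | ib.
Y: inherits non-unit rules of {Y} → SS | ii.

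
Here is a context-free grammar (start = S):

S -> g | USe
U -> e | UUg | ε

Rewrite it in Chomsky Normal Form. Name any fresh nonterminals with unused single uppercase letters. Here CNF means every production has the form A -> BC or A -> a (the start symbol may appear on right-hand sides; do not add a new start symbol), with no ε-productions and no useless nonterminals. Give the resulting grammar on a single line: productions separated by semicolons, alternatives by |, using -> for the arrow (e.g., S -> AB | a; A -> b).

Nullable: {U}; after ε-elimination: S -> g | Se | USe; U -> e | g | Ug | UUg.
No unit productions to eliminate.
TERM: introduce A -> e, B -> g and substitute in every rule of length ≥2.
BIN: S -> USA becomes S -> UC, C -> SA; U -> UUB becomes U -> UD, D -> UB.

S -> g | SA | UC; A -> e; B -> g; C -> SA; D -> UB; U -> e | g | UB | UD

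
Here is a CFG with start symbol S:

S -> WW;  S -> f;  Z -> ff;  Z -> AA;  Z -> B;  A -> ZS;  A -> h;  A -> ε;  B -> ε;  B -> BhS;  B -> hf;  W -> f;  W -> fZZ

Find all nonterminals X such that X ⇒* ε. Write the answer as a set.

Directly nullable (have an ε-rule): {A, B}.
Z is nullable via Z -> B (every symbol on the right is already known nullable).
Not nullable: S, W — each has a terminal in every rule's right-hand side or depends on a non-nullable symbol.

{A, B, Z}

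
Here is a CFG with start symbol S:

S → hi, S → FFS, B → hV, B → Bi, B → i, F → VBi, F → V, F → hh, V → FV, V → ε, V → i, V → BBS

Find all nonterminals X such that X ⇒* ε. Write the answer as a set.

{F, V}

Directly nullable (have an ε-rule): {V}.
F is nullable via F -> V (every symbol on the right is already known nullable).
Not nullable: B, S — each has a terminal in every rule's right-hand side or depends on a non-nullable symbol.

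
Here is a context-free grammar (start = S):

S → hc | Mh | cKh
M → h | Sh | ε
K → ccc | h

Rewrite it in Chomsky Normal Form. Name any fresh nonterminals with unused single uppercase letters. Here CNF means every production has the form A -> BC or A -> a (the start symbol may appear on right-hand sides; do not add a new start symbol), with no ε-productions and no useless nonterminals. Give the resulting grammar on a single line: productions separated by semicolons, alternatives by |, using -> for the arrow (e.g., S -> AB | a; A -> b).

S -> h | AD | BA | MB; A -> c; B -> h; C -> AA; D -> KB; K -> h | AC; M -> h | SB

Nullable: {M}; after ε-elimination: S -> h | Mh | hc | cKh; K -> h | ccc; M -> h | Sh.
No unit productions to eliminate.
TERM: introduce A -> c, B -> h and substitute in every rule of length ≥2.
BIN: K -> AAA becomes K -> AC, C -> AA; S -> AKB becomes S -> AD, D -> KB.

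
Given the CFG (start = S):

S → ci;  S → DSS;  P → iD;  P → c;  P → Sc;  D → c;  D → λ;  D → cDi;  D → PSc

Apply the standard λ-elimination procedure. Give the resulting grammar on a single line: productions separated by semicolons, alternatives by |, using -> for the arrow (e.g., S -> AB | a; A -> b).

S -> SS | ci | DSS; D -> c | ci | PSc | cDi; P -> c | i | Sc | iD

Nullable set: {D}.
S -> DSS: D nullable, giving DSS | SS.
Drop D -> λ.
D -> cDi: D nullable, giving cDi | ci.
P -> iD: D nullable, giving i | iD.
Unchanged (no nullable symbols): S -> ci; D -> PSc; D -> c; P -> Sc; P -> c.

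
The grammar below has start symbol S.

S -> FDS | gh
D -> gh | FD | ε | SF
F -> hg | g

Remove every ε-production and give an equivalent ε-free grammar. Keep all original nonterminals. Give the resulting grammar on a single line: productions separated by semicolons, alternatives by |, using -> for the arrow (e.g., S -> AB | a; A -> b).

Nullable set: {D}.
S -> FDS: D nullable, giving FDS | FS.
Drop D -> ε.
D -> FD: D nullable, giving F | FD.
Unchanged (no nullable symbols): S -> gh; D -> SF; D -> gh; F -> g; F -> hg.

S -> FS | gh | FDS; D -> F | FD | SF | gh; F -> g | hg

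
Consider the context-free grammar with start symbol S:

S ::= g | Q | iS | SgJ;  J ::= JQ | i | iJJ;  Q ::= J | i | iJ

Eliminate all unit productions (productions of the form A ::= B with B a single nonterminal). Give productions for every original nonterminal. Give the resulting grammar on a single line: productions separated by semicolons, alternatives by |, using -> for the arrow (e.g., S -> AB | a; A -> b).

S -> g | i | JQ | iJ | iS | SgJ | iJJ; J -> i | JQ | iJJ; Q -> i | JQ | iJ | iJJ

Unit productions: Q->J, S->Q.
Unit pairs (A ⇒* B via units): (Q,J), (S,J), (S,Q).
S: inherits non-unit rules of {J, Q, S} → JQ | SgJ | g | i | iJ | iJJ | iS.
J: inherits non-unit rules of {J} → JQ | i | iJJ.
Q: inherits non-unit rules of {J, Q} → JQ | i | iJ | iJJ.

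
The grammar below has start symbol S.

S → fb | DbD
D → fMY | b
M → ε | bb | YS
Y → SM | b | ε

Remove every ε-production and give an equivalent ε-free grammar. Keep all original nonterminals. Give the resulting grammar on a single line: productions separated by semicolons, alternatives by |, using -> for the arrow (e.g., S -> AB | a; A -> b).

Nullable set: {M, Y}.
D -> fMY: M, Y nullable, giving f | fM | fMY | fY.
Drop M -> ε.
M -> YS: Y nullable, giving S | YS.
Drop Y -> ε.
Y -> SM: M nullable, giving S | SM.
Unchanged (no nullable symbols): S -> DbD; S -> fb; D -> b; M -> bb; Y -> b.

S -> fb | DbD; D -> b | f | fM | fY | fMY; M -> S | YS | bb; Y -> S | b | SM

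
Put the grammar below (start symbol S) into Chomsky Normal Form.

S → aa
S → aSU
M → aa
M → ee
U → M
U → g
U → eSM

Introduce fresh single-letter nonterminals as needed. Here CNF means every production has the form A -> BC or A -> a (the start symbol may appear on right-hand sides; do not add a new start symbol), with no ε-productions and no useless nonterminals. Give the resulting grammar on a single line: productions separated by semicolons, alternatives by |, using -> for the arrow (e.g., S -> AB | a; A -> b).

No ε-productions.
After unit-elimination: S -> aa | aSU; M -> aa | ee; U -> g | aa | ee | eSM.
TERM: introduce A -> a, B -> e and substitute in every rule of length ≥2.
BIN: S -> ASU becomes S -> AC, C -> SU; U -> BSM becomes U -> BD, D -> SM.

S -> AA | AC; A -> a; B -> e; C -> SU; D -> SM; M -> AA | BB; U -> g | AA | BB | BD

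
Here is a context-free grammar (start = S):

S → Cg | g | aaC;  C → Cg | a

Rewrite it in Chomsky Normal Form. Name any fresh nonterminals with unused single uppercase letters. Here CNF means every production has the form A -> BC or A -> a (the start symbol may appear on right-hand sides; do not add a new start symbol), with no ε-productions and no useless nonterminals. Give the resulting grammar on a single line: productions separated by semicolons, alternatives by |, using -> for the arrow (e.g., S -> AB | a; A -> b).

No ε-productions.
No unit productions to eliminate.
TERM: introduce B -> a, A -> g and substitute in every rule of length ≥2.
BIN: S -> BBC becomes S -> BD, D -> BC.

S -> g | BD | CA; A -> g; B -> a; C -> a | CA; D -> BC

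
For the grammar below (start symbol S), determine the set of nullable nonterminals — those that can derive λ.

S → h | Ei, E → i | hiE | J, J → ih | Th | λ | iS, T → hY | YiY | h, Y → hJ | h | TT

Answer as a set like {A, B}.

{E, J}

Directly nullable (have an ε-rule): {J}.
E is nullable via E -> J (every symbol on the right is already known nullable).
Not nullable: S, T, Y — each has a terminal in every rule's right-hand side or depends on a non-nullable symbol.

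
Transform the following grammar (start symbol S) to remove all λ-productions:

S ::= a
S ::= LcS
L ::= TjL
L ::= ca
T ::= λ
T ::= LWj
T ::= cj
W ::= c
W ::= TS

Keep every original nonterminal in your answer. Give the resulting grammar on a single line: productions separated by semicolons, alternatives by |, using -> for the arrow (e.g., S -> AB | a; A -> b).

Nullable set: {T}.
L -> TjL: T nullable, giving TjL | jL.
Drop T -> λ.
W -> TS: T nullable, giving S | TS.
Unchanged (no nullable symbols): S -> LcS; S -> a; L -> ca; T -> LWj; T -> cj; W -> c.

S -> a | LcS; L -> ca | jL | TjL; T -> cj | LWj; W -> S | c | TS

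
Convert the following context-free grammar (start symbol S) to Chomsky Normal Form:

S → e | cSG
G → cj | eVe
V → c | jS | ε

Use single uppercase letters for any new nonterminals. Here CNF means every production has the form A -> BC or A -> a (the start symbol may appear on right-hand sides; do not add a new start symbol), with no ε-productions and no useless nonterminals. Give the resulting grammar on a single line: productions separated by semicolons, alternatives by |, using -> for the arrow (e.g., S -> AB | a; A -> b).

Nullable: {V}; after ε-elimination: S -> e | cSG; G -> cj | ee | eVe; V -> c | jS.
No unit productions to eliminate.
TERM: introduce A -> c, C -> e, B -> j and substitute in every rule of length ≥2.
BIN: G -> CVC becomes G -> CD, D -> VC; S -> ASG becomes S -> AE, E -> SG.

S -> e | AE; A -> c; B -> j; C -> e; D -> VC; E -> SG; G -> AB | CC | CD; V -> c | BS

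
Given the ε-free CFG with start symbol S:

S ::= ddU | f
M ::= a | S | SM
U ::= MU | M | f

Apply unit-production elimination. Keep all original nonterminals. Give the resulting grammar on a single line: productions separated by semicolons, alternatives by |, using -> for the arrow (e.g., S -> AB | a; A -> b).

Unit productions: M->S, U->M.
Unit pairs (A ⇒* B via units): (M,S), (U,M), (U,S).
S: inherits non-unit rules of {S} → ddU | f.
M: inherits non-unit rules of {M, S} → SM | a | ddU | f.
U: inherits non-unit rules of {M, S, U} → MU | SM | a | ddU | f.

S -> f | ddU; M -> a | f | SM | ddU; U -> a | f | MU | SM | ddU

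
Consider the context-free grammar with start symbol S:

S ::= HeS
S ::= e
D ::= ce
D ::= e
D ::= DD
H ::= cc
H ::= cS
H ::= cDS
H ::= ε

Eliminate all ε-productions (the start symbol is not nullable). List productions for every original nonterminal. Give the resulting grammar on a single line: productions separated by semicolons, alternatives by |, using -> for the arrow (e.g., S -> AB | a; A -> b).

Nullable set: {H}.
S -> HeS: H nullable, giving HeS | eS.
Drop H -> ε.
Unchanged (no nullable symbols): S -> e; D -> DD; D -> ce; D -> e; H -> cDS; H -> cS; H -> cc.

S -> e | eS | HeS; D -> e | DD | ce; H -> cS | cc | cDS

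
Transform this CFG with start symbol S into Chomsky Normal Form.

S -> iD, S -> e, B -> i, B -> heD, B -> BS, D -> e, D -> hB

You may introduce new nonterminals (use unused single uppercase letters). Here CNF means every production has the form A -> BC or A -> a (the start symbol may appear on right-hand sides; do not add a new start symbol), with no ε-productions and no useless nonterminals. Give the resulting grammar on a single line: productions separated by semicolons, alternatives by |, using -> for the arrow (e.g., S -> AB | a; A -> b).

No ε-productions.
No unit productions to eliminate.
TERM: introduce C -> e, A -> h, E -> i and substitute in every rule of length ≥2.
BIN: B -> ACD becomes B -> AF, F -> CD.

S -> e | ED; A -> h; B -> i | AF | BS; C -> e; D -> e | AB; E -> i; F -> CD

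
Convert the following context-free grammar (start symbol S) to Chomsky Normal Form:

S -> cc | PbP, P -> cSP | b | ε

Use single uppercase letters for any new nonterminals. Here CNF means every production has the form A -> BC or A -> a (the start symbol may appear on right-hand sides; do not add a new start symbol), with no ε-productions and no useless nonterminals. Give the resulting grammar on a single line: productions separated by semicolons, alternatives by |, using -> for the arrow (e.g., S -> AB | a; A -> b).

Nullable: {P}; after ε-elimination: S -> b | Pb | bP | cc | PbP; P -> b | cS | cSP.
No unit productions to eliminate.
TERM: introduce B -> b, A -> c and substitute in every rule of length ≥2.
BIN: P -> ASP becomes P -> AC, C -> SP; S -> PBP becomes S -> PD, D -> BP.

S -> b | AA | BP | PB | PD; A -> c; B -> b; C -> SP; D -> BP; P -> b | AC | AS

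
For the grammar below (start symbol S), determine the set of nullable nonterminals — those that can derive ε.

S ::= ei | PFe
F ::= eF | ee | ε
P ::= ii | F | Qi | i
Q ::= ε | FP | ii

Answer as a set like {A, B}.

Directly nullable (have an ε-rule): {F, Q}.
P is nullable via P -> F (every symbol on the right is already known nullable).
Not nullable: S — each has a terminal in every rule's right-hand side or depends on a non-nullable symbol.

{F, P, Q}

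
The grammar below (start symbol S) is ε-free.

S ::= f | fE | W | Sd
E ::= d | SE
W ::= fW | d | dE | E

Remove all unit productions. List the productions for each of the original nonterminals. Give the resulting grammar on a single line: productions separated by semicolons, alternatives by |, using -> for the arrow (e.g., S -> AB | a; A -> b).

S -> d | f | SE | Sd | dE | fE | fW; E -> d | SE; W -> d | SE | dE | fW

Unit productions: S->W, W->E.
Unit pairs (A ⇒* B via units): (S,E), (S,W), (W,E).
S: inherits non-unit rules of {E, S, W} → SE | Sd | d | dE | f | fE | fW.
E: inherits non-unit rules of {E} → SE | d.
W: inherits non-unit rules of {E, W} → SE | d | dE | fW.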